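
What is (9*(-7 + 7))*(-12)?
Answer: 0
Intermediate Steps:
(9*(-7 + 7))*(-12) = (9*0)*(-12) = 0*(-12) = 0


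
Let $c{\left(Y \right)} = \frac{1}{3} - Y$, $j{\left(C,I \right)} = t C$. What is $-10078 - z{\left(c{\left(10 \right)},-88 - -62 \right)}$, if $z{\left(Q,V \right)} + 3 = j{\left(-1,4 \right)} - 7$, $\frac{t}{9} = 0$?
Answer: $-10068$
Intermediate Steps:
$t = 0$ ($t = 9 \cdot 0 = 0$)
$j{\left(C,I \right)} = 0$ ($j{\left(C,I \right)} = 0 C = 0$)
$c{\left(Y \right)} = \frac{1}{3} - Y$
$z{\left(Q,V \right)} = -10$ ($z{\left(Q,V \right)} = -3 + \left(0 - 7\right) = -3 - 7 = -10$)
$-10078 - z{\left(c{\left(10 \right)},-88 - -62 \right)} = -10078 - -10 = -10078 + 10 = -10068$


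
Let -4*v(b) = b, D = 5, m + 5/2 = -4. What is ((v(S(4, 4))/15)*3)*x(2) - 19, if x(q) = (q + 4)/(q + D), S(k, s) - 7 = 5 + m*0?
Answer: -683/35 ≈ -19.514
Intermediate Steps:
m = -13/2 (m = -5/2 - 4 = -13/2 ≈ -6.5000)
S(k, s) = 12 (S(k, s) = 7 + (5 - 13/2*0) = 7 + (5 + 0) = 7 + 5 = 12)
v(b) = -b/4
x(q) = (4 + q)/(5 + q) (x(q) = (q + 4)/(q + 5) = (4 + q)/(5 + q))
((v(S(4, 4))/15)*3)*x(2) - 19 = ((-¼*12/15)*3)*((4 + 2)/(5 + 2)) - 19 = (-3*1/15*3)*(6/7) - 19 = (-⅕*3)*((⅐)*6) - 19 = -⅗*6/7 - 19 = -18/35 - 19 = -683/35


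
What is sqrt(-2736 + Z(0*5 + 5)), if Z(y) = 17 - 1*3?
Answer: I*sqrt(2722) ≈ 52.173*I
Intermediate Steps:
Z(y) = 14 (Z(y) = 17 - 3 = 14)
sqrt(-2736 + Z(0*5 + 5)) = sqrt(-2736 + 14) = sqrt(-2722) = I*sqrt(2722)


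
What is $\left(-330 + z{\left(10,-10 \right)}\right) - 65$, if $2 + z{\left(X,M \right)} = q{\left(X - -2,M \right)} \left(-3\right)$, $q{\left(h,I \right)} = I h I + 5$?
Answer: $-4012$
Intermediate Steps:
$q{\left(h,I \right)} = 5 + h I^{2}$ ($q{\left(h,I \right)} = h I^{2} + 5 = 5 + h I^{2}$)
$z{\left(X,M \right)} = -17 - 3 M^{2} \left(2 + X\right)$ ($z{\left(X,M \right)} = -2 + \left(5 + \left(X - -2\right) M^{2}\right) \left(-3\right) = -2 + \left(5 + \left(X + 2\right) M^{2}\right) \left(-3\right) = -2 + \left(5 + \left(2 + X\right) M^{2}\right) \left(-3\right) = -2 + \left(5 + M^{2} \left(2 + X\right)\right) \left(-3\right) = -2 - \left(15 + 3 M^{2} \left(2 + X\right)\right) = -17 - 3 M^{2} \left(2 + X\right)$)
$\left(-330 + z{\left(10,-10 \right)}\right) - 65 = \left(-330 - \left(17 + 3 \left(-10\right)^{2} \left(2 + 10\right)\right)\right) - 65 = \left(-330 - \left(17 + 300 \cdot 12\right)\right) - 65 = \left(-330 - 3617\right) - 65 = -3947 - 65 = -4012$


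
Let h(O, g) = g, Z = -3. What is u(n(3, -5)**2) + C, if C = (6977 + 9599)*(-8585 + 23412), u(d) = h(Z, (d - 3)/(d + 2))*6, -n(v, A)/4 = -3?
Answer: 17941382119/73 ≈ 2.4577e+8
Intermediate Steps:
n(v, A) = 12 (n(v, A) = -4*(-3) = 12)
u(d) = 6*(-3 + d)/(2 + d) (u(d) = ((d - 3)/(d + 2))*6 = ((-3 + d)/(2 + d))*6 = 6*(-3 + d)/(2 + d))
C = 245772352 (C = 16576*14827 = 245772352)
u(n(3, -5)**2) + C = 6*(-3 + 12**2)/(2 + 12**2) + 245772352 = 6*(-3 + 144)/(2 + 144) + 245772352 = 6*141/146 + 245772352 = 6*(1/146)*141 + 245772352 = 423/73 + 245772352 = 17941382119/73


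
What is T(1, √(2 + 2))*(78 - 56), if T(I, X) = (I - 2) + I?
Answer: 0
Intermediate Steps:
T(I, X) = -2 + 2*I (T(I, X) = (-2 + I) + I = -2 + 2*I)
T(1, √(2 + 2))*(78 - 56) = (-2 + 2*1)*(78 - 56) = (-2 + 2)*22 = 0*22 = 0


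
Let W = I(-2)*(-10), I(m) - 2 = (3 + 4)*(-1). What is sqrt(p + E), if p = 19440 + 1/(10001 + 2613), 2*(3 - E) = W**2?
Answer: sqrt(2894742748842)/12614 ≈ 134.88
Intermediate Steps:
I(m) = -5 (I(m) = 2 + (3 + 4)*(-1) = 2 + 7*(-1) = 2 - 7 = -5)
W = 50 (W = -5*(-10) = 50)
E = -1247 (E = 3 - 1/2*50**2 = 3 - 1/2*2500 = 3 - 1250 = -1247)
p = 245216161/12614 (p = 19440 + 1/12614 = 245216161/12614 ≈ 19440.)
sqrt(p + E) = sqrt(245216161/12614 - 1247) = sqrt(229486503/12614) = sqrt(2894742748842)/12614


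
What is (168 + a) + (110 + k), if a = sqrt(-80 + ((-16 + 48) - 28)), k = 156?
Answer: 434 + 2*I*sqrt(19) ≈ 434.0 + 8.7178*I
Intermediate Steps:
a = 2*I*sqrt(19) (a = sqrt(-80 + (32 - 28)) = sqrt(-80 + 4) = sqrt(-76) = 2*I*sqrt(19) ≈ 8.7178*I)
(168 + a) + (110 + k) = (168 + 2*I*sqrt(19)) + (110 + 156) = (168 + 2*I*sqrt(19)) + 266 = 434 + 2*I*sqrt(19)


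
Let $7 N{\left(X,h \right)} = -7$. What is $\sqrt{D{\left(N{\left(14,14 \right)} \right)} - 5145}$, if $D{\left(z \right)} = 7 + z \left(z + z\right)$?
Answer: $4 i \sqrt{321} \approx 71.666 i$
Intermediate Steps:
$N{\left(X,h \right)} = -1$ ($N{\left(X,h \right)} = \frac{1}{7} \left(-7\right) = -1$)
$D{\left(z \right)} = 7 + 2 z^{2}$ ($D{\left(z \right)} = 7 + z 2 z = 7 + 2 z^{2}$)
$\sqrt{D{\left(N{\left(14,14 \right)} \right)} - 5145} = \sqrt{\left(7 + 2 \left(-1\right)^{2}\right) - 5145} = \sqrt{\left(7 + 2 \cdot 1\right) - 5145} = \sqrt{\left(7 + 2\right) - 5145} = \sqrt{9 - 5145} = \sqrt{-5136} = 4 i \sqrt{321}$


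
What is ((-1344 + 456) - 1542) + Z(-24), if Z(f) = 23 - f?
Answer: -2383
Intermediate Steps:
((-1344 + 456) - 1542) + Z(-24) = ((-1344 + 456) - 1542) + (23 - 1*(-24)) = (-888 - 1542) + (23 + 24) = -2430 + 47 = -2383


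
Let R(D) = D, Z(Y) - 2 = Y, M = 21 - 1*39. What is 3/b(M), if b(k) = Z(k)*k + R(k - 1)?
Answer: 3/269 ≈ 0.011152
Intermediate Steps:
M = -18 (M = 21 - 39 = -18)
Z(Y) = 2 + Y
b(k) = -1 + k + k*(2 + k) (b(k) = (2 + k)*k + (k - 1) = k*(2 + k) + (-1 + k) = -1 + k + k*(2 + k))
3/b(M) = 3/(-1 - 18 - 18*(2 - 18)) = 3/(-1 - 18 - 18*(-16)) = 3/(-1 - 18 + 288) = 3/269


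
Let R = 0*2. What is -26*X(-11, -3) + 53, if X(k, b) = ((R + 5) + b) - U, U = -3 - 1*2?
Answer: -129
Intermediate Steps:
R = 0
U = -5 (U = -3 - 2 = -5)
X(k, b) = 10 + b (X(k, b) = ((0 + 5) + b) - 1*(-5) = (5 + b) + 5 = 10 + b)
-26*X(-11, -3) + 53 = -26*(10 - 3) + 53 = -26*7 + 53 = -182 + 53 = -129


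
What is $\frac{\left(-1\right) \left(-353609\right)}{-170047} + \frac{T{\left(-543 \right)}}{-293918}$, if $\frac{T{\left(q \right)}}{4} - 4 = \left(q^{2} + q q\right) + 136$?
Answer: $- \frac{252566389803}{24989937073} \approx -10.107$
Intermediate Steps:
$T{\left(q \right)} = 560 + 8 q^{2}$ ($T{\left(q \right)} = 16 + 4 \left(\left(q^{2} + q q\right) + 136\right) = 16 + 4 \left(\left(q^{2} + q^{2}\right) + 136\right) = 16 + 4 \left(2 q^{2} + 136\right) = 16 + 4 \left(136 + 2 q^{2}\right) = 16 + \left(544 + 8 q^{2}\right) = 560 + 8 q^{2}$)
$\frac{\left(-1\right) \left(-353609\right)}{-170047} + \frac{T{\left(-543 \right)}}{-293918} = \frac{\left(-1\right) \left(-353609\right)}{-170047} + \frac{560 + 8 \left(-543\right)^{2}}{-293918} = 353609 \left(- \frac{1}{170047}\right) + \left(560 + 8 \cdot 294849\right) \left(- \frac{1}{293918}\right) = - \frac{353609}{170047} + \left(560 + 2358792\right) \left(- \frac{1}{293918}\right) = - \frac{353609}{170047} + 2359352 \left(- \frac{1}{293918}\right) = - \frac{353609}{170047} - \frac{1179676}{146959} = - \frac{252566389803}{24989937073}$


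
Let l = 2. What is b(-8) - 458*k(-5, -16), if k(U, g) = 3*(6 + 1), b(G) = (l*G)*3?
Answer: -9666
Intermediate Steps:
b(G) = 6*G (b(G) = (2*G)*3 = 6*G)
k(U, g) = 21 (k(U, g) = 3*7 = 21)
b(-8) - 458*k(-5, -16) = 6*(-8) - 458*21 = -48 - 9618 = -9666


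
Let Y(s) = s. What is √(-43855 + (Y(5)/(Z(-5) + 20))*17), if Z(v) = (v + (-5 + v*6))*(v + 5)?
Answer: I*√175403/2 ≈ 209.41*I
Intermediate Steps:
Z(v) = (-5 + 7*v)*(5 + v) (Z(v) = (v + (-5 + 6*v))*(5 + v) = (-5 + 7*v)*(5 + v))
√(-43855 + (Y(5)/(Z(-5) + 20))*17) = √(-43855 + (5/((-25 + 7*(-5)² + 30*(-5)) + 20))*17) = √(-43855 + (5/((-25 + 7*25 - 150) + 20))*17) = √(-43855 + (5/((-25 + 175 - 150) + 20))*17) = √(-43855 + (5/(0 + 20))*17) = √(-43855 + (5/20)*17) = √(-43855 + ((1/20)*5)*17) = √(-43855 + (¼)*17) = √(-43855 + 17/4) = √(-175403/4) = I*√175403/2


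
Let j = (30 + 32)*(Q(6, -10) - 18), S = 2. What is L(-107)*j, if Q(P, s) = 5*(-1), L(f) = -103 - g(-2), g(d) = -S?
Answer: 144026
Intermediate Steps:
g(d) = -2 (g(d) = -1*2 = -2)
L(f) = -101 (L(f) = -103 - 1*(-2) = -103 + 2 = -101)
Q(P, s) = -5
j = -1426 (j = (30 + 32)*(-5 - 18) = 62*(-23) = -1426)
L(-107)*j = -101*(-1426) = 144026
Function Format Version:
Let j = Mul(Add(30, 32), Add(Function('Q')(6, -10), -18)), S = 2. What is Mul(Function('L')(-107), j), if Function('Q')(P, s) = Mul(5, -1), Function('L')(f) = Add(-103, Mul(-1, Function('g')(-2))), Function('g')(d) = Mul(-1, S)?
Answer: 144026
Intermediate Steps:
Function('g')(d) = -2 (Function('g')(d) = Mul(-1, 2) = -2)
Function('L')(f) = -101 (Function('L')(f) = Add(-103, Mul(-1, -2)) = Add(-103, 2) = -101)
Function('Q')(P, s) = -5
j = -1426 (j = Mul(Add(30, 32), Add(-5, -18)) = Mul(62, -23) = -1426)
Mul(Function('L')(-107), j) = Mul(-101, -1426) = 144026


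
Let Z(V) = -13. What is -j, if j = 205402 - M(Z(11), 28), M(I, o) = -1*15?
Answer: -205417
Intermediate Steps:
M(I, o) = -15
j = 205417 (j = 205402 - 1*(-15) = 205402 + 15 = 205417)
-j = -1*205417 = -205417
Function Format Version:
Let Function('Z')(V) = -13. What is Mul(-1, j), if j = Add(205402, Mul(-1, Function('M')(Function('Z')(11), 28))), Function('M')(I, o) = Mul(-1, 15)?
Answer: -205417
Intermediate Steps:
Function('M')(I, o) = -15
j = 205417 (j = Add(205402, Mul(-1, -15)) = Add(205402, 15) = 205417)
Mul(-1, j) = Mul(-1, 205417) = -205417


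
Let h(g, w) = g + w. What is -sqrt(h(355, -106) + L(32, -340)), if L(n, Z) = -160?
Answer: -sqrt(89) ≈ -9.4340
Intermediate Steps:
-sqrt(h(355, -106) + L(32, -340)) = -sqrt((355 - 106) - 160) = -sqrt(249 - 160) = -sqrt(89)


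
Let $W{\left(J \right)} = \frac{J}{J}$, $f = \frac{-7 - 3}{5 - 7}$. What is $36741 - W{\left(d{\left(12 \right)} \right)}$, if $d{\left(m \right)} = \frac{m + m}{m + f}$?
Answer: $36740$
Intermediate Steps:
$f = 5$ ($f = - \frac{10}{-2} = \left(-10\right) \left(- \frac{1}{2}\right) = 5$)
$d{\left(m \right)} = \frac{2 m}{5 + m}$ ($d{\left(m \right)} = \frac{m + m}{m + 5} = \frac{2 m}{5 + m}$)
$W{\left(J \right)} = 1$
$36741 - W{\left(d{\left(12 \right)} \right)} = 36741 - 1 = 36740$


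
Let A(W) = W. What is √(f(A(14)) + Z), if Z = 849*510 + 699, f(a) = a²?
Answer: √433885 ≈ 658.70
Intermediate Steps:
Z = 433689 (Z = 432990 + 699 = 433689)
√(f(A(14)) + Z) = √(14² + 433689) = √(196 + 433689) = √433885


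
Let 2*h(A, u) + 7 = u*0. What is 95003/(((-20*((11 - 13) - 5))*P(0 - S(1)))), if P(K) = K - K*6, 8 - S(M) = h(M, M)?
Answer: 95003/8050 ≈ 11.802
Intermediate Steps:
h(A, u) = -7/2 (h(A, u) = -7/2 + (u*0)/2 = -7/2 + (½)*0 = -7/2 + 0 = -7/2)
S(M) = 23/2 (S(M) = 8 - 1*(-7/2) = 8 + 7/2 = 23/2)
P(K) = -5*K (P(K) = K - 6*K = -5*K)
95003/(((-20*((11 - 13) - 5))*P(0 - S(1)))) = 95003/(((-20*((11 - 13) - 5))*(-5*(0 - 1*23/2)))) = 95003/(((-20*(-2 - 5))*(-5*(0 - 23/2)))) = 95003/(((-20*(-7))*(-5*(-23/2)))) = 95003/((140*(115/2))) = 95003/8050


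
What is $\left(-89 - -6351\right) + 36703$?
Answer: $42965$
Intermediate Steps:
$\left(-89 - -6351\right) + 36703 = \left(-89 + 6351\right) + 36703 = 6262 + 36703 = 42965$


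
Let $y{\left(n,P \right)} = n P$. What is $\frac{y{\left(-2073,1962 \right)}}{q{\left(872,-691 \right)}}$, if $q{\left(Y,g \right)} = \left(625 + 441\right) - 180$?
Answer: $- \frac{2033613}{443} \approx -4590.5$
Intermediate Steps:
$q{\left(Y,g \right)} = 886$ ($q{\left(Y,g \right)} = 1066 - 180 = 886$)
$y{\left(n,P \right)} = P n$
$\frac{y{\left(-2073,1962 \right)}}{q{\left(872,-691 \right)}} = \frac{1962 \left(-2073\right)}{886} = \left(-4067226\right) \frac{1}{886} = - \frac{2033613}{443}$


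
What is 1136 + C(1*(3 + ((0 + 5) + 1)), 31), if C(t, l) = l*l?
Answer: 2097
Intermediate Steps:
C(t, l) = l²
1136 + C(1*(3 + ((0 + 5) + 1)), 31) = 1136 + 31² = 1136 + 961 = 2097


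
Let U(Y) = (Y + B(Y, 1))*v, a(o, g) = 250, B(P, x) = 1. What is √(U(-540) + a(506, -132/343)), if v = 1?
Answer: 17*I ≈ 17.0*I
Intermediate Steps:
U(Y) = 1 + Y (U(Y) = (Y + 1)*1 = (1 + Y)*1 = 1 + Y)
√(U(-540) + a(506, -132/343)) = √((1 - 540) + 250) = √(-539 + 250) = √(-289) = 17*I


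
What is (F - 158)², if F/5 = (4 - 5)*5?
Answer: 33489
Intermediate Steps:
F = -25 (F = 5*((4 - 5)*5) = 5*(-1*5) = 5*(-5) = -25)
(F - 158)² = (-25 - 158)² = (-183)² = 33489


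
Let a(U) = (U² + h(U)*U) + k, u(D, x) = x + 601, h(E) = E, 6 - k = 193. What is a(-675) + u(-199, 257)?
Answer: 911921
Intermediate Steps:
k = -187 (k = 6 - 1*193 = 6 - 193 = -187)
u(D, x) = 601 + x
a(U) = -187 + 2*U² (a(U) = (U² + U*U) - 187 = (U² + U²) - 187 = 2*U² - 187 = -187 + 2*U²)
a(-675) + u(-199, 257) = (-187 + 2*(-675)²) + (601 + 257) = (-187 + 2*455625) + 858 = (-187 + 911250) + 858 = 911063 + 858 = 911921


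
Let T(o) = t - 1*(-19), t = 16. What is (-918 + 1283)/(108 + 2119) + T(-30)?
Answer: 78310/2227 ≈ 35.164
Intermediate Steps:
T(o) = 35 (T(o) = 16 - 1*(-19) = 16 + 19 = 35)
(-918 + 1283)/(108 + 2119) + T(-30) = (-918 + 1283)/(108 + 2119) + 35 = 365/2227 + 35 = 78310/2227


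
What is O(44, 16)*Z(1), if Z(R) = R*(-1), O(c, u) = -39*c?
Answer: 1716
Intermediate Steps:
Z(R) = -R
O(44, 16)*Z(1) = (-39*44)*(-1*1) = -1716*(-1) = 1716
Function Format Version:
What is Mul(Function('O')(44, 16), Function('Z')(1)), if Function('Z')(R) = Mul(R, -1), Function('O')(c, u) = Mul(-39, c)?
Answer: 1716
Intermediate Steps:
Function('Z')(R) = Mul(-1, R)
Mul(Function('O')(44, 16), Function('Z')(1)) = Mul(Mul(-39, 44), Mul(-1, 1)) = Mul(-1716, -1) = 1716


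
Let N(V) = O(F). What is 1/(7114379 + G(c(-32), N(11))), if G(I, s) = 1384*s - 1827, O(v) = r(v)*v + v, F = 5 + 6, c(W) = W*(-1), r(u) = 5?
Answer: 1/7203896 ≈ 1.3881e-7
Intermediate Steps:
c(W) = -W
F = 11
O(v) = 6*v (O(v) = 5*v + v = 6*v)
N(V) = 66 (N(V) = 6*11 = 66)
G(I, s) = -1827 + 1384*s
1/(7114379 + G(c(-32), N(11))) = 1/(7114379 + (-1827 + 1384*66)) = 1/(7114379 + (-1827 + 91344)) = 1/(7114379 + 89517) = 1/7203896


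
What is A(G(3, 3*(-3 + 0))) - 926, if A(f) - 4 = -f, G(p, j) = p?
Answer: -925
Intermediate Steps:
A(f) = 4 - f
A(G(3, 3*(-3 + 0))) - 926 = (4 - 1*3) - 926 = (4 - 3) - 926 = 1 - 926 = -925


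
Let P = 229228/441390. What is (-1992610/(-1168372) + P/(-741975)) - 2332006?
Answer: -223080832879093728393079/95660558345108250 ≈ -2.3320e+6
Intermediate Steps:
P = 114614/220695 (P = 229228*(1/441390) = 114614/220695 ≈ 0.51933)
(-1992610/(-1168372) + P/(-741975)) - 2332006 = (-1992610/(-1168372) + (114614/220695)/(-741975)) - 2332006 = (-1992610*(-1/1168372) + (114614/220695)*(-1/741975)) - 2332006 = (996305/584186 - 114614/163750172625) - 2332006 = 163145048781256421/95660558345108250 - 2332006 = -223080832879093728393079/95660558345108250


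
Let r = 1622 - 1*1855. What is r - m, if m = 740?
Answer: -973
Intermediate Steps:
r = -233 (r = 1622 - 1855 = -233)
r - m = -233 - 1*740 = -233 - 740 = -973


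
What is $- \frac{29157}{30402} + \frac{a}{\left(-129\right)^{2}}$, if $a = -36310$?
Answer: $- \frac{6539499}{2081974} \approx -3.141$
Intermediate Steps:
$- \frac{29157}{30402} + \frac{a}{\left(-129\right)^{2}} = - \frac{29157}{30402} - \frac{36310}{\left(-129\right)^{2}} = \left(-29157\right) \frac{1}{30402} - \frac{36310}{16641} = - \frac{9719}{10134} - \frac{36310}{16641} = - \frac{6539499}{2081974}$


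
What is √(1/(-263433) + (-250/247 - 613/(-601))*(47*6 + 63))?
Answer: √4126316005417835862438/39105838551 ≈ 1.6426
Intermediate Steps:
√(1/(-263433) + (-250/247 - 613/(-601))*(47*6 + 63)) = √(-1/263433 + (-250*1/247 - 613*(-1/601))*(282 + 63)) = √(-1/263433 + (-250/247 + 613/601)*345) = √(-1/263433 + (1161/148447)*345) = √(-1/263433 + 400545/148447) = √(105516622538/39105838551) = √4126316005417835862438/39105838551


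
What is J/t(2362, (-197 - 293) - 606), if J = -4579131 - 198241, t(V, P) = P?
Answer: 1194343/274 ≈ 4358.9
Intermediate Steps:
J = -4777372
J/t(2362, (-197 - 293) - 606) = -4777372/((-197 - 293) - 606) = -4777372/(-490 - 606) = -4777372/(-1096) = -4777372*(-1/1096) = 1194343/274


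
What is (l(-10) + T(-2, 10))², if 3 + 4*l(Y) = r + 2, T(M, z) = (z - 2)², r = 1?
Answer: 4096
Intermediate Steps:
T(M, z) = (-2 + z)²
l(Y) = 0 (l(Y) = -¾ + (1 + 2)/4 = -¾ + (¼)*3 = -¾ + ¾ = 0)
(l(-10) + T(-2, 10))² = (0 + (-2 + 10)²)² = (0 + 8²)² = (0 + 64)² = 64² = 4096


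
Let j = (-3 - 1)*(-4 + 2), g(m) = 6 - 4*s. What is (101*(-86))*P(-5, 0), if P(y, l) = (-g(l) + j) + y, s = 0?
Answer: 26058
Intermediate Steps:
g(m) = 6 (g(m) = 6 - 4*0 = 6 + 0 = 6)
j = 8 (j = -4*(-2) = 8)
P(y, l) = 2 + y (P(y, l) = (-1*6 + 8) + y = (-6 + 8) + y = 2 + y)
(101*(-86))*P(-5, 0) = (101*(-86))*(2 - 5) = -8686*(-3) = 26058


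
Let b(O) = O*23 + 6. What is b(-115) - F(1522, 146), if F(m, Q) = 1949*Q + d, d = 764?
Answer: -287957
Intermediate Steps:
b(O) = 6 + 23*O (b(O) = 23*O + 6 = 6 + 23*O)
F(m, Q) = 764 + 1949*Q (F(m, Q) = 1949*Q + 764 = 764 + 1949*Q)
b(-115) - F(1522, 146) = (6 + 23*(-115)) - (764 + 1949*146) = (6 - 2645) - (764 + 284554) = -2639 - 1*285318 = -2639 - 285318 = -287957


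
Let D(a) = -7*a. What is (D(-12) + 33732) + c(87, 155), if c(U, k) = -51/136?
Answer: 270525/8 ≈ 33816.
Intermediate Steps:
c(U, k) = -3/8 (c(U, k) = -51*1/136 = -3/8)
(D(-12) + 33732) + c(87, 155) = (-7*(-12) + 33732) - 3/8 = (84 + 33732) - 3/8 = 33816 - 3/8 = 270525/8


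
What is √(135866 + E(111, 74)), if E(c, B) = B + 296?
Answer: 2*√34059 ≈ 369.10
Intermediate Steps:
E(c, B) = 296 + B
√(135866 + E(111, 74)) = √(135866 + (296 + 74)) = √(135866 + 370) = √136236 = 2*√34059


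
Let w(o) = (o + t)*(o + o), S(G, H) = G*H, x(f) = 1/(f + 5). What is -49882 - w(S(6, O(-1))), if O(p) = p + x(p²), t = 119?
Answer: -48742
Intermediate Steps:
x(f) = 1/(5 + f)
O(p) = p + 1/(5 + p²)
w(o) = 2*o*(119 + o) (w(o) = (o + 119)*(o + o) = (119 + o)*(2*o) = 2*o*(119 + o))
-49882 - w(S(6, O(-1))) = -49882 - 2*6*(-1 + 1/(5 + (-1)²))*(119 + 6*(-1 + 1/(5 + (-1)²))) = -49882 - 2*6*(-1 + 1/(5 + 1))*(119 + 6*(-1 + 1/(5 + 1))) = -49882 - 2*6*(-1 + 1/6)*(119 + 6*(-1 + 1/6)) = -49882 - 2*6*(-1 + ⅙)*(119 + 6*(-1 + ⅙)) = -49882 - 2*6*(-⅚)*(119 + 6*(-⅚)) = -49882 - 2*(-5)*(119 - 5) = -49882 - 2*(-5)*114 = -49882 - 1*(-1140) = -49882 + 1140 = -48742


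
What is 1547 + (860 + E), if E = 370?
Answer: 2777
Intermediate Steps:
1547 + (860 + E) = 1547 + (860 + 370) = 1547 + 1230 = 2777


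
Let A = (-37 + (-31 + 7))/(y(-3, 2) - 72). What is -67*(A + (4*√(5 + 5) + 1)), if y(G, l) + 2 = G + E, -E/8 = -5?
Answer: -6566/37 - 268*√10 ≈ -1024.9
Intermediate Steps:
E = 40 (E = -8*(-5) = 40)
y(G, l) = 38 + G (y(G, l) = -2 + (G + 40) = -2 + (40 + G) = 38 + G)
A = 61/37 (A = (-37 + (-31 + 7))/((38 - 3) - 72) = (-37 - 24)/(35 - 72) = -61/(-37) = -61*(-1/37) = 61/37 ≈ 1.6486)
-67*(A + (4*√(5 + 5) + 1)) = -67*(61/37 + (4*√(5 + 5) + 1)) = -67*(61/37 + (4*√10 + 1)) = -67*(61/37 + (1 + 4*√10)) = -67*(98/37 + 4*√10) = -6566/37 - 268*√10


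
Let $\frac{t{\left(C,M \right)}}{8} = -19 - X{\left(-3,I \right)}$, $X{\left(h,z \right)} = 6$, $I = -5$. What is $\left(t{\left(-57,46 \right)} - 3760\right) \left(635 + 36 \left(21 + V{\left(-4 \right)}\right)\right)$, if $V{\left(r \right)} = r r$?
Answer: $-7789320$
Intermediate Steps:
$V{\left(r \right)} = r^{2}$
$t{\left(C,M \right)} = -200$ ($t{\left(C,M \right)} = 8 \left(-19 - 6\right) = 8 \left(-25\right) = -200$)
$\left(t{\left(-57,46 \right)} - 3760\right) \left(635 + 36 \left(21 + V{\left(-4 \right)}\right)\right) = \left(-200 - 3760\right) \left(635 + 36 \left(21 + \left(-4\right)^{2}\right)\right) = - 3960 \left(635 + 36 \left(21 + 16\right)\right) = - 3960 \left(635 + 36 \cdot 37\right) = - 3960 \left(635 + 1332\right) = \left(-3960\right) 1967 = -7789320$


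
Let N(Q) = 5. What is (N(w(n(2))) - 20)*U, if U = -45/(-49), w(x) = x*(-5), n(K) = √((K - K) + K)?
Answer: -675/49 ≈ -13.776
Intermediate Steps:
n(K) = √K (n(K) = √(0 + K) = √K)
w(x) = -5*x
U = 45/49 (U = -45*(-1/49) = 45/49 ≈ 0.91837)
(N(w(n(2))) - 20)*U = (5 - 20)*(45/49) = -15*45/49 = -675/49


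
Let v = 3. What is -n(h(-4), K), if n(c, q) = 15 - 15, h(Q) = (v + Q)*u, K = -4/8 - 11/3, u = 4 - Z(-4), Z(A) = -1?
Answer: 0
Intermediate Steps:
u = 5 (u = 4 - 1*(-1) = 4 + 1 = 5)
K = -25/6 (K = -4*⅛ - 11*⅓ = -½ - 11/3 = -25/6 ≈ -4.1667)
h(Q) = 15 + 5*Q (h(Q) = (3 + Q)*5 = 15 + 5*Q)
n(c, q) = 0
-n(h(-4), K) = -1*0 = 0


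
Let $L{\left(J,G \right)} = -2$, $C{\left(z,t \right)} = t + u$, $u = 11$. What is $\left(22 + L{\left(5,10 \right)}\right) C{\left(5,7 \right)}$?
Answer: $360$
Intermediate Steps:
$C{\left(z,t \right)} = 11 + t$ ($C{\left(z,t \right)} = t + 11 = 11 + t$)
$\left(22 + L{\left(5,10 \right)}\right) C{\left(5,7 \right)} = \left(22 - 2\right) \left(11 + 7\right) = 20 \cdot 18 = 360$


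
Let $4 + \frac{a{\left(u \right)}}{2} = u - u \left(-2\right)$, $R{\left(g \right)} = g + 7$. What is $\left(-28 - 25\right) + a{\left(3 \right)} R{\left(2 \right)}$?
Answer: $37$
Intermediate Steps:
$R{\left(g \right)} = 7 + g$
$a{\left(u \right)} = -8 + 6 u$ ($a{\left(u \right)} = -8 + 2 \left(u - u \left(-2\right)\right) = -8 + 2 \left(u - - 2 u\right) = -8 + 2 \left(u + 2 u\right) = -8 + 2 \cdot 3 u = -8 + 6 u$)
$\left(-28 - 25\right) + a{\left(3 \right)} R{\left(2 \right)} = \left(-28 - 25\right) + \left(-8 + 6 \cdot 3\right) \left(7 + 2\right) = \left(-28 - 25\right) + \left(-8 + 18\right) 9 = -53 + 10 \cdot 9 = -53 + 90 = 37$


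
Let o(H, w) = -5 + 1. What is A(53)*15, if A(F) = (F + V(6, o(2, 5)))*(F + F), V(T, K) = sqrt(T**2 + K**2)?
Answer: 84270 + 3180*sqrt(13) ≈ 95736.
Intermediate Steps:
o(H, w) = -4
V(T, K) = sqrt(K**2 + T**2)
A(F) = 2*F*(F + 2*sqrt(13)) (A(F) = (F + sqrt((-4)**2 + 6**2))*(F + F) = (F + sqrt(16 + 36))*(2*F) = (F + sqrt(52))*(2*F) = (F + 2*sqrt(13))*(2*F) = 2*F*(F + 2*sqrt(13)))
A(53)*15 = (2*53*(53 + 2*sqrt(13)))*15 = (5618 + 212*sqrt(13))*15 = 84270 + 3180*sqrt(13)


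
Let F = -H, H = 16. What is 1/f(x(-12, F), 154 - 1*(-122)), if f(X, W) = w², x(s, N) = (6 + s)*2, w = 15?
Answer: 1/225 ≈ 0.0044444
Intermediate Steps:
F = -16 (F = -1*16 = -16)
x(s, N) = 12 + 2*s
f(X, W) = 225 (f(X, W) = 15² = 225)
1/f(x(-12, F), 154 - 1*(-122)) = 1/225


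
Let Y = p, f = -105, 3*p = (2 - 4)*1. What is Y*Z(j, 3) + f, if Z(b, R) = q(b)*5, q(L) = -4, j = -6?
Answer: -275/3 ≈ -91.667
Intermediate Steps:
p = -⅔ (p = ((2 - 4)*1)/3 = (-2*1)/3 = (⅓)*(-2) = -⅔ ≈ -0.66667)
Z(b, R) = -20 (Z(b, R) = -4*5 = -20)
Y = -⅔ ≈ -0.66667
Y*Z(j, 3) + f = -⅔*(-20) - 105 = 40/3 - 105 = -275/3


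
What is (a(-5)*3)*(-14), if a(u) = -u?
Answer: -210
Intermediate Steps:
(a(-5)*3)*(-14) = (-1*(-5)*3)*(-14) = (5*3)*(-14) = 15*(-14) = -210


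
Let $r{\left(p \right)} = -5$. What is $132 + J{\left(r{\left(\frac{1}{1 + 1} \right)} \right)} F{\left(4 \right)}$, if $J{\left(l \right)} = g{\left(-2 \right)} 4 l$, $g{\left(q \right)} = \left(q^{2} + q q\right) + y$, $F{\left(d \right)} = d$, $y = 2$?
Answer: $-668$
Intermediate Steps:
$g{\left(q \right)} = 2 + 2 q^{2}$ ($g{\left(q \right)} = \left(q^{2} + q q\right) + 2 = \left(q^{2} + q^{2}\right) + 2 = 2 q^{2} + 2 = 2 + 2 q^{2}$)
$J{\left(l \right)} = 40 l$ ($J{\left(l \right)} = \left(2 + 2 \left(-2\right)^{2}\right) 4 l = \left(2 + 2 \cdot 4\right) 4 l = \left(2 + 8\right) 4 l = 10 \cdot 4 l = 40 l$)
$132 + J{\left(r{\left(\frac{1}{1 + 1} \right)} \right)} F{\left(4 \right)} = 132 + 40 \left(-5\right) 4 = 132 - 800 = -668$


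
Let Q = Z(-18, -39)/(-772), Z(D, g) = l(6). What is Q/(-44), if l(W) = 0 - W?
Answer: -3/16984 ≈ -0.00017664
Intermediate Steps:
l(W) = -W
Z(D, g) = -6 (Z(D, g) = -1*6 = -6)
Q = 3/386 (Q = -6/(-772) = -6*(-1/772) = 3/386 ≈ 0.0077720)
Q/(-44) = (3/386)/(-44) = -1/44*3/386 = -3/16984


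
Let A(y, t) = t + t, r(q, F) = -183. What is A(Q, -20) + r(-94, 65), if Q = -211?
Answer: -223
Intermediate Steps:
A(y, t) = 2*t
A(Q, -20) + r(-94, 65) = 2*(-20) - 183 = -40 - 183 = -223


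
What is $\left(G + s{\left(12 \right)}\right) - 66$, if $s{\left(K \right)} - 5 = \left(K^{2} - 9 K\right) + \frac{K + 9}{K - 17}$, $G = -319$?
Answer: $- \frac{1741}{5} \approx -348.2$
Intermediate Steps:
$s{\left(K \right)} = 5 + K^{2} - 9 K + \frac{9 + K}{-17 + K}$ ($s{\left(K \right)} = 5 + \left(\left(K^{2} - 9 K\right) + \frac{K + 9}{K - 17}\right) = 5 + \left(\left(K^{2} - 9 K\right) + \frac{9 + K}{-17 + K}\right) = 5 + \left(K^{2} - 9 K + \frac{9 + K}{-17 + K}\right) = 5 + K^{2} - 9 K + \frac{9 + K}{-17 + K}$)
$\left(G + s{\left(12 \right)}\right) - 66 = \left(-319 + \frac{-76 + 12^{3} - 26 \cdot 12^{2} + 159 \cdot 12}{-17 + 12}\right) - 66 = \left(-319 + \frac{-76 + 1728 - 3744 + 1908}{-5}\right) - 66 = \left(-319 - \frac{-76 + 1728 - 3744 + 1908}{5}\right) - 66 = \left(-319 - - \frac{184}{5}\right) - 66 = \left(-319 + \frac{184}{5}\right) - 66 = - \frac{1411}{5} - 66 = - \frac{1741}{5}$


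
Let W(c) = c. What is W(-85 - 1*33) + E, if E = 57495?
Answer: 57377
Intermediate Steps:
W(-85 - 1*33) + E = (-85 - 1*33) + 57495 = (-85 - 33) + 57495 = -118 + 57495 = 57377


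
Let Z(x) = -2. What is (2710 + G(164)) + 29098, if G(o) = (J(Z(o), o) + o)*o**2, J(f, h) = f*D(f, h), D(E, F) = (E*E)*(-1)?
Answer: 4657920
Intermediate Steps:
D(E, F) = -E**2 (D(E, F) = E**2*(-1) = -E**2)
J(f, h) = -f**3 (J(f, h) = f*(-f**2) = -f**3)
G(o) = o**2*(8 + o) (G(o) = (-1*(-2)**3 + o)*o**2 = (-1*(-8) + o)*o**2 = (8 + o)*o**2 = o**2*(8 + o))
(2710 + G(164)) + 29098 = (2710 + 164**2*(8 + 164)) + 29098 = (2710 + 26896*172) + 29098 = (2710 + 4626112) + 29098 = 4628822 + 29098 = 4657920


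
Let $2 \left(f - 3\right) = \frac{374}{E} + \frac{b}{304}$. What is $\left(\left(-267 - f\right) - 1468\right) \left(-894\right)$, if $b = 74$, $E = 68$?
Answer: $\frac{236563575}{152} \approx 1.5563 \cdot 10^{6}$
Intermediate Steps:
$f = \frac{1785}{304}$ ($f = 3 + \frac{\frac{374}{68} + \frac{74}{304}}{2} = 3 + \frac{374 \cdot \frac{1}{68} + 74 \cdot \frac{1}{304}}{2} = 3 + \frac{\frac{11}{2} + \frac{37}{152}}{2} = 3 + \frac{1}{2} \cdot \frac{873}{152} = 3 + \frac{873}{304} = \frac{1785}{304} \approx 5.8717$)
$\left(\left(-267 - f\right) - 1468\right) \left(-894\right) = \left(\left(-267 - \frac{1785}{304}\right) - 1468\right) \left(-894\right) = \left(- \frac{82953}{304} - 1468\right) \left(-894\right) = \left(- \frac{529225}{304}\right) \left(-894\right) = \frac{236563575}{152}$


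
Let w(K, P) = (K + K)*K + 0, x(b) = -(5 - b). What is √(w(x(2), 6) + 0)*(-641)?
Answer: -1923*√2 ≈ -2719.5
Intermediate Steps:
x(b) = -5 + b
w(K, P) = 2*K² (w(K, P) = (2*K)*K + 0 = 2*K² + 0 = 2*K²)
√(w(x(2), 6) + 0)*(-641) = √(2*(-5 + 2)² + 0)*(-641) = √(2*(-3)² + 0)*(-641) = √(2*9 + 0)*(-641) = √(18 + 0)*(-641) = √18*(-641) = (3*√2)*(-641) = -1923*√2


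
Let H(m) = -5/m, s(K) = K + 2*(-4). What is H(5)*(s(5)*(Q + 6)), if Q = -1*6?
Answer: 0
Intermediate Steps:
Q = -6
s(K) = -8 + K (s(K) = K - 8 = -8 + K)
H(5)*(s(5)*(Q + 6)) = (-5/5)*((-8 + 5)*(-6 + 6)) = (-5*1/5)*(-3*0) = -1*0 = 0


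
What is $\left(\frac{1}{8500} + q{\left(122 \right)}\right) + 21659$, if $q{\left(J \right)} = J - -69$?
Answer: $\frac{185725001}{8500} \approx 21850.0$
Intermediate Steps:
$q{\left(J \right)} = 69 + J$ ($q{\left(J \right)} = J + 69 = 69 + J$)
$\left(\frac{1}{8500} + q{\left(122 \right)}\right) + 21659 = \left(\frac{1}{8500} + \left(69 + 122\right)\right) + 21659 = \left(\frac{1}{8500} + 191\right) + 21659 = \frac{1623501}{8500} + 21659 = \frac{185725001}{8500}$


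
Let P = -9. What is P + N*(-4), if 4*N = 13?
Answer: -22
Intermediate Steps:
N = 13/4 (N = (¼)*13 = 13/4 ≈ 3.2500)
P + N*(-4) = -9 + (13/4)*(-4) = -9 - 13 = -22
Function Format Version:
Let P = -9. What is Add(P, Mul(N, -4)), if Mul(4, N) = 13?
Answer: -22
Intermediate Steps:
N = Rational(13, 4) (N = Mul(Rational(1, 4), 13) = Rational(13, 4) ≈ 3.2500)
Add(P, Mul(N, -4)) = Add(-9, Mul(Rational(13, 4), -4)) = Add(-9, -13) = -22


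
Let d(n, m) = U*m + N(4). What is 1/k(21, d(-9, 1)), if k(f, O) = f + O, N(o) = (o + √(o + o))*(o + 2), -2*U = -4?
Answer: 47/1921 - 12*√2/1921 ≈ 0.015632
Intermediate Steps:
U = 2 (U = -½*(-4) = 2)
N(o) = (2 + o)*(o + √2*√o) (N(o) = (o + √(2*o))*(2 + o) = (o + √2*√o)*(2 + o) = (2 + o)*(o + √2*√o))
d(n, m) = 24 + 2*m + 12*√2 (d(n, m) = 2*m + (4² + 2*4 + √2*4^(3/2) + 2*√2*√4) = 2*m + (16 + 8 + √2*8 + 2*√2*2) = 2*m + (16 + 8 + 8*√2 + 4*√2) = 2*m + (24 + 12*√2) = 24 + 2*m + 12*√2)
k(f, O) = O + f
1/k(21, d(-9, 1)) = 1/((24 + 2*1 + 12*√2) + 21) = 1/((24 + 2 + 12*√2) + 21) = 1/((26 + 12*√2) + 21) = 1/(47 + 12*√2)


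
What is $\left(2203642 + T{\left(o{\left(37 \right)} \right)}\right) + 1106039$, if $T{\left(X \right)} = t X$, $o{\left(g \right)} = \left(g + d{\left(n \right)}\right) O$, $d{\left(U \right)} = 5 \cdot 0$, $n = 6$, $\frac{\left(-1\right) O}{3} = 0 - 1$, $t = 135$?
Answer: $3324666$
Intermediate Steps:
$O = 3$ ($O = - 3 \left(0 - 1\right) = \left(-3\right) \left(-1\right) = 3$)
$d{\left(U \right)} = 0$
$o{\left(g \right)} = 3 g$ ($o{\left(g \right)} = \left(g + 0\right) 3 = g 3 = 3 g$)
$T{\left(X \right)} = 135 X$
$\left(2203642 + T{\left(o{\left(37 \right)} \right)}\right) + 1106039 = \left(2203642 + 135 \cdot 3 \cdot 37\right) + 1106039 = \left(2203642 + 135 \cdot 111\right) + 1106039 = \left(2203642 + 14985\right) + 1106039 = 2218627 + 1106039 = 3324666$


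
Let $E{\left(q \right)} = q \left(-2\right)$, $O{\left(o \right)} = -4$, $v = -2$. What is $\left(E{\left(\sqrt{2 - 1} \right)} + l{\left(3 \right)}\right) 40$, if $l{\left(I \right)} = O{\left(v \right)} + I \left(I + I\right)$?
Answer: $480$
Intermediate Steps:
$E{\left(q \right)} = - 2 q$
$l{\left(I \right)} = -4 + 2 I^{2}$ ($l{\left(I \right)} = -4 + I \left(I + I\right) = -4 + I 2 I = -4 + 2 I^{2}$)
$\left(E{\left(\sqrt{2 - 1} \right)} + l{\left(3 \right)}\right) 40 = \left(- 2 \sqrt{2 - 1} - \left(4 - 2 \cdot 3^{2}\right)\right) 40 = \left(- 2 \sqrt{1} + \left(-4 + 2 \cdot 9\right)\right) 40 = \left(\left(-2\right) 1 + \left(-4 + 18\right)\right) 40 = \left(-2 + 14\right) 40 = 12 \cdot 40 = 480$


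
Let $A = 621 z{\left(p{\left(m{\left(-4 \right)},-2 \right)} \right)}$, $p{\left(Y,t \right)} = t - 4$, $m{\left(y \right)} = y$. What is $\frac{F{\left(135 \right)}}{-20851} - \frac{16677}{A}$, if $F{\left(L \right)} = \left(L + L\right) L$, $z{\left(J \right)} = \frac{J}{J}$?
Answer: $- \frac{41151953}{1438719} \approx -28.603$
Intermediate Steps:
$p{\left(Y,t \right)} = -4 + t$
$z{\left(J \right)} = 1$
$A = 621$ ($A = 621 \cdot 1 = 621$)
$F{\left(L \right)} = 2 L^{2}$ ($F{\left(L \right)} = 2 L L = 2 L^{2}$)
$\frac{F{\left(135 \right)}}{-20851} - \frac{16677}{A} = \frac{2 \cdot 135^{2}}{-20851} - \frac{16677}{621} = 2 \cdot 18225 \left(- \frac{1}{20851}\right) - \frac{1853}{69} = 36450 \left(- \frac{1}{20851}\right) - \frac{1853}{69} = - \frac{36450}{20851} - \frac{1853}{69} = - \frac{41151953}{1438719}$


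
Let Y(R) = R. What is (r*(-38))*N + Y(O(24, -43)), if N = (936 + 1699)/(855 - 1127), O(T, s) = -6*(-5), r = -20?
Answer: -14665/2 ≈ -7332.5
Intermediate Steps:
O(T, s) = 30
N = -155/16 (N = 2635/(-272) = 2635*(-1/272) = -155/16 ≈ -9.6875)
(r*(-38))*N + Y(O(24, -43)) = -20*(-38)*(-155/16) + 30 = 760*(-155/16) + 30 = -14725/2 + 30 = -14665/2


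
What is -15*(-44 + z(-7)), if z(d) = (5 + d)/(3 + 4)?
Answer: 4650/7 ≈ 664.29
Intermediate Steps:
z(d) = 5/7 + d/7 (z(d) = (5 + d)/7 = (5 + d)*(⅐) = 5/7 + d/7)
-15*(-44 + z(-7)) = -15*(-44 + (5/7 + (⅐)*(-7))) = -15*(-44 + (5/7 - 1)) = -15*(-44 - 2/7) = -15*(-310/7) = 4650/7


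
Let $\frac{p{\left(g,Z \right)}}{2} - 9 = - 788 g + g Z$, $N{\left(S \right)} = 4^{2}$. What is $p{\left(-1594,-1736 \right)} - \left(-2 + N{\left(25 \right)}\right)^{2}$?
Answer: $8046334$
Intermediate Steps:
$N{\left(S \right)} = 16$
$p{\left(g,Z \right)} = 18 - 1576 g + 2 Z g$ ($p{\left(g,Z \right)} = 18 + 2 \left(- 788 g + g Z\right) = 18 + 2 \left(- 788 g + Z g\right) = 18 + \left(- 1576 g + 2 Z g\right) = 18 - 1576 g + 2 Z g$)
$p{\left(-1594,-1736 \right)} - \left(-2 + N{\left(25 \right)}\right)^{2} = \left(18 - -2512144 + 2 \left(-1736\right) \left(-1594\right)\right) - \left(-2 + 16\right)^{2} = \left(18 + 2512144 + 5534368\right) - 14^{2} = 8046530 - 196 = 8046334$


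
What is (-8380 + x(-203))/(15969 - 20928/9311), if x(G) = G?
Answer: -26638771/49555477 ≈ -0.53755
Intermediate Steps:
(-8380 + x(-203))/(15969 - 20928/9311) = (-8380 - 203)/(15969 - 20928/9311) = -8583/(15969 - 20928*1/9311) = -8583/(15969 - 20928/9311) = -8583/148666431/9311 = -8583*9311/148666431 = -26638771/49555477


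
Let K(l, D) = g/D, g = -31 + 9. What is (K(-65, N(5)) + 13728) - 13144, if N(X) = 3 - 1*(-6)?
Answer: 5234/9 ≈ 581.56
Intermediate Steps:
g = -22
N(X) = 9 (N(X) = 3 + 6 = 9)
K(l, D) = -22/D
(K(-65, N(5)) + 13728) - 13144 = (-22/9 + 13728) - 13144 = 123530/9 - 13144 = 5234/9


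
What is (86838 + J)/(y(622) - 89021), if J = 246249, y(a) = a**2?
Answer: 333087/297863 ≈ 1.1183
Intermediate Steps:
(86838 + J)/(y(622) - 89021) = (86838 + 246249)/(622**2 - 89021) = 333087/(386884 - 89021) = 333087/297863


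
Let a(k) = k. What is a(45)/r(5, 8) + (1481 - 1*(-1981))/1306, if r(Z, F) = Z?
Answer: 7608/653 ≈ 11.651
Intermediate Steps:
a(45)/r(5, 8) + (1481 - 1*(-1981))/1306 = 45/5 + (1481 - 1*(-1981))/1306 = 45*(⅕) + (1481 + 1981)*(1/1306) = 9 + 3462*(1/1306) = 9 + 1731/653 = 7608/653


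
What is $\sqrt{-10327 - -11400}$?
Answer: $\sqrt{1073} \approx 32.757$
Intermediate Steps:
$\sqrt{-10327 - -11400} = \sqrt{-10327 + 11400} = \sqrt{1073}$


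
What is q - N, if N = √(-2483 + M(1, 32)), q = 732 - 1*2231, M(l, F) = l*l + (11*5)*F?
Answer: -1499 - 19*I*√2 ≈ -1499.0 - 26.87*I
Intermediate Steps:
M(l, F) = l² + 55*F
q = -1499 (q = 732 - 2231 = -1499)
N = 19*I*√2 (N = √(-2483 + (1² + 55*32)) = √(-2483 + (1 + 1760)) = √(-2483 + 1761) = √(-722) = 19*I*√2 ≈ 26.87*I)
q - N = -1499 - 19*I*√2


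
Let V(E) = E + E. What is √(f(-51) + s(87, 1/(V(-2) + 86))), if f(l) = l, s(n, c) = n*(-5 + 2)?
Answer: 2*I*√78 ≈ 17.664*I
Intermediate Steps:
V(E) = 2*E
s(n, c) = -3*n (s(n, c) = n*(-3) = -3*n)
√(f(-51) + s(87, 1/(V(-2) + 86))) = √(-51 - 3*87) = √(-51 - 261) = √(-312) = 2*I*√78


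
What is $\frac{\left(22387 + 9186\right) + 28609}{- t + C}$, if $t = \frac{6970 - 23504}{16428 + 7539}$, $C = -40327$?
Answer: $- \frac{1442381994}{966500675} \approx -1.4924$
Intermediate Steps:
$t = - \frac{16534}{23967} \approx -0.68987$
$\frac{\left(22387 + 9186\right) + 28609}{- t + C} = \frac{\left(22387 + 9186\right) + 28609}{\left(-1\right) \left(- \frac{16534}{23967}\right) - 40327} = \frac{31573 + 28609}{\frac{16534}{23967} - 40327} = \frac{60182}{- \frac{966500675}{23967}} = 60182 \left(- \frac{23967}{966500675}\right) = - \frac{1442381994}{966500675}$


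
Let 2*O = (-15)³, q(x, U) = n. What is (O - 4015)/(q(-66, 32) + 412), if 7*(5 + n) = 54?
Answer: -79835/5806 ≈ -13.750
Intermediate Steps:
n = 19/7 (n = -5 + (⅐)*54 = -5 + 54/7 = 19/7 ≈ 2.7143)
q(x, U) = 19/7
O = -3375/2 (O = (½)*(-15)³ = (½)*(-3375) = -3375/2 ≈ -1687.5)
(O - 4015)/(q(-66, 32) + 412) = (-3375/2 - 4015)/(19/7 + 412) = -11405/(2*2903/7) = -11405/2*7/2903 = -79835/5806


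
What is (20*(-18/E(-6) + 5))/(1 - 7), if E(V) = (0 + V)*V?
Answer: -15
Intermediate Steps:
E(V) = V**2 (E(V) = V*V = V**2)
(20*(-18/E(-6) + 5))/(1 - 7) = (20*(-18/((-6)**2) + 5))/(1 - 7) = (20*(-18/36 + 5))/(-6) = -10*(-18*1/36 + 5)/3 = -10*(-1/2 + 5)/3 = -10*9/(3*2) = -1/6*90 = -15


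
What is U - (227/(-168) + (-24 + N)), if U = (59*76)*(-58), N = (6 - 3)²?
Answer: -43689349/168 ≈ -2.6006e+5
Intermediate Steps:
N = 9 (N = 3² = 9)
U = -260072 (U = 4484*(-58) = -260072)
U - (227/(-168) + (-24 + N)) = -260072 - (227/(-168) + (-24 + 9)) = -260072 - (227*(-1/168) - 15) = -260072 - (-227/168 - 15) = -260072 - 1*(-2747/168) = -260072 + 2747/168 = -43689349/168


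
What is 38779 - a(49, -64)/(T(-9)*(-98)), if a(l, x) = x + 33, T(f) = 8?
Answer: 30402705/784 ≈ 38779.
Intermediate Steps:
a(l, x) = 33 + x
38779 - a(49, -64)/(T(-9)*(-98)) = 38779 - (33 - 64)/(8*(-98)) = 38779 - (-31)/(-784) = 38779 - (-31)*(-1)/784 = 38779 - 1*31/784 = 38779 - 31/784 = 30402705/784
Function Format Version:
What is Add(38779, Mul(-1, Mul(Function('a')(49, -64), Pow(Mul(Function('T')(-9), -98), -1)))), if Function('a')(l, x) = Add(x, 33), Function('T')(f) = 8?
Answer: Rational(30402705, 784) ≈ 38779.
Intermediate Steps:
Function('a')(l, x) = Add(33, x)
Add(38779, Mul(-1, Mul(Function('a')(49, -64), Pow(Mul(Function('T')(-9), -98), -1)))) = Add(38779, Mul(-1, Mul(Add(33, -64), Pow(Mul(8, -98), -1)))) = Add(38779, Mul(-1, Mul(-31, Pow(-784, -1)))) = Add(38779, Mul(-1, Mul(-31, Rational(-1, 784)))) = Add(38779, Mul(-1, Rational(31, 784))) = Add(38779, Rational(-31, 784)) = Rational(30402705, 784)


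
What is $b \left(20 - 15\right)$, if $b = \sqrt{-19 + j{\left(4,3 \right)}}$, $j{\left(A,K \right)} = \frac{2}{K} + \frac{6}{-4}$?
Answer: $\frac{5 i \sqrt{714}}{6} \approx 22.267 i$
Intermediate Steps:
$j{\left(A,K \right)} = - \frac{3}{2} + \frac{2}{K}$ ($j{\left(A,K \right)} = \frac{2}{K} + 6 \left(- \frac{1}{4}\right) = \frac{2}{K} - \frac{3}{2} = - \frac{3}{2} + \frac{2}{K}$)
$b = \frac{i \sqrt{714}}{6}$ ($b = \sqrt{-19 - \left(\frac{3}{2} - \frac{2}{3}\right)} = \sqrt{-19 + \left(- \frac{3}{2} + 2 \cdot \frac{1}{3}\right)} = \sqrt{-19 + \left(- \frac{3}{2} + \frac{2}{3}\right)} = \sqrt{-19 - \frac{5}{6}} = \sqrt{- \frac{119}{6}} = \frac{i \sqrt{714}}{6} \approx 4.4535 i$)
$b \left(20 - 15\right) = \frac{i \sqrt{714}}{6} \left(20 - 15\right) = \frac{i \sqrt{714}}{6} \cdot 5 = \frac{5 i \sqrt{714}}{6}$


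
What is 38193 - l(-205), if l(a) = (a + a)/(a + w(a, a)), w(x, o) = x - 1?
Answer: 15696913/411 ≈ 38192.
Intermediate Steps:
w(x, o) = -1 + x
l(a) = 2*a/(-1 + 2*a) (l(a) = (a + a)/(a + (-1 + a)) = (2*a)/(-1 + 2*a) = 2*a/(-1 + 2*a))
38193 - l(-205) = 38193 - 2*(-205)/(-1 + 2*(-205)) = 38193 - 2*(-205)/(-1 - 410) = 38193 - 2*(-205)/(-411) = 38193 - 2*(-205)*(-1)/411 = 38193 - 1*410/411 = 38193 - 410/411 = 15696913/411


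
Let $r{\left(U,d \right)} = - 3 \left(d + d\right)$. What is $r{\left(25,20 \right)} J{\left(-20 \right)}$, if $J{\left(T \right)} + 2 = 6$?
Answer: $-480$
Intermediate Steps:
$J{\left(T \right)} = 4$ ($J{\left(T \right)} = -2 + 6 = 4$)
$r{\left(U,d \right)} = - 6 d$ ($r{\left(U,d \right)} = - 3 \cdot 2 d = - 6 d$)
$r{\left(25,20 \right)} J{\left(-20 \right)} = \left(-6\right) 20 \cdot 4 = \left(-120\right) 4 = -480$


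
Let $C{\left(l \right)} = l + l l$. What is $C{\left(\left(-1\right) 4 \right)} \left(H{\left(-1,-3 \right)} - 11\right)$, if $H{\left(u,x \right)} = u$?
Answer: $-144$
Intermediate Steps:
$C{\left(l \right)} = l + l^{2}$
$C{\left(\left(-1\right) 4 \right)} \left(H{\left(-1,-3 \right)} - 11\right) = \left(-1\right) 4 \left(1 - 4\right) \left(-1 - 11\right) = - 4 \left(1 - 4\right) \left(-12\right) = \left(-4\right) \left(-3\right) \left(-12\right) = 12 \left(-12\right) = -144$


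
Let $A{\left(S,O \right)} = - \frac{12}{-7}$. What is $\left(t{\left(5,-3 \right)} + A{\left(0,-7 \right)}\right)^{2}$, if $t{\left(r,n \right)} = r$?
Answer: $\frac{2209}{49} \approx 45.082$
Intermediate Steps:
$A{\left(S,O \right)} = \frac{12}{7}$ ($A{\left(S,O \right)} = \left(-12\right) \left(- \frac{1}{7}\right) = \frac{12}{7}$)
$\left(t{\left(5,-3 \right)} + A{\left(0,-7 \right)}\right)^{2} = \left(5 + \frac{12}{7}\right)^{2} = \left(\frac{47}{7}\right)^{2} = \frac{2209}{49}$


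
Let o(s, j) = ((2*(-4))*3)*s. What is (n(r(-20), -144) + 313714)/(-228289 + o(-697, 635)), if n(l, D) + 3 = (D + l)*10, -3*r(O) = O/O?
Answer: -133829/90669 ≈ -1.4760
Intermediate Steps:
r(O) = -⅓ (r(O) = -O/(3*O) = -⅓*1 = -⅓)
n(l, D) = -3 + 10*D + 10*l (n(l, D) = -3 + (D + l)*10 = -3 + (10*D + 10*l) = -3 + 10*D + 10*l)
o(s, j) = -24*s (o(s, j) = (-8*3)*s = -24*s)
(n(r(-20), -144) + 313714)/(-228289 + o(-697, 635)) = ((-3 + 10*(-144) + 10*(-⅓)) + 313714)/(-228289 - 24*(-697)) = ((-3 - 1440 - 10/3) + 313714)/(-228289 + 16728) = (-4339/3 + 313714)/(-211561) = (936803/3)*(-1/211561) = -133829/90669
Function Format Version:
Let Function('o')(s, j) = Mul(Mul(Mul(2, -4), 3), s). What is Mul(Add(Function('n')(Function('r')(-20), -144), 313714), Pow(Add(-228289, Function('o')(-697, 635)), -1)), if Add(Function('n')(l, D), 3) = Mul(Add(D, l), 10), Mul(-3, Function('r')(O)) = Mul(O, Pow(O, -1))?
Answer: Rational(-133829, 90669) ≈ -1.4760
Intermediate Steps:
Function('r')(O) = Rational(-1, 3) (Function('r')(O) = Mul(Rational(-1, 3), Mul(O, Pow(O, -1))) = Mul(Rational(-1, 3), 1) = Rational(-1, 3))
Function('n')(l, D) = Add(-3, Mul(10, D), Mul(10, l)) (Function('n')(l, D) = Add(-3, Mul(Add(D, l), 10)) = Add(-3, Add(Mul(10, D), Mul(10, l))) = Add(-3, Mul(10, D), Mul(10, l)))
Function('o')(s, j) = Mul(-24, s) (Function('o')(s, j) = Mul(Mul(-8, 3), s) = Mul(-24, s))
Mul(Add(Function('n')(Function('r')(-20), -144), 313714), Pow(Add(-228289, Function('o')(-697, 635)), -1)) = Mul(Add(Add(-3, Mul(10, -144), Mul(10, Rational(-1, 3))), 313714), Pow(Add(-228289, Mul(-24, -697)), -1)) = Mul(Add(Add(-3, -1440, Rational(-10, 3)), 313714), Pow(Add(-228289, 16728), -1)) = Mul(Add(Rational(-4339, 3), 313714), Pow(-211561, -1)) = Mul(Rational(936803, 3), Rational(-1, 211561)) = Rational(-133829, 90669)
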